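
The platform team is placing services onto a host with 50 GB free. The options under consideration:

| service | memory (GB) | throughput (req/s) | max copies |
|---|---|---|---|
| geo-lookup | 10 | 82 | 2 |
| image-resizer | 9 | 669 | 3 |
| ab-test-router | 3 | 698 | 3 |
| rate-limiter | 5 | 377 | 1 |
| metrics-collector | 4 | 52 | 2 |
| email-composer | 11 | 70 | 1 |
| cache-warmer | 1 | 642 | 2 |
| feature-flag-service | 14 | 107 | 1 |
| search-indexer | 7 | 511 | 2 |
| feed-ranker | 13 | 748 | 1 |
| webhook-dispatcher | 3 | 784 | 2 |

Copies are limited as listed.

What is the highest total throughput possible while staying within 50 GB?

7330

The ratio ordering already packs tightly: 3×image-resizer + 3×ab-test-router + rate-limiter + 2×cache-warmer + 2×webhook-dispatcher, 49 GB, 7330.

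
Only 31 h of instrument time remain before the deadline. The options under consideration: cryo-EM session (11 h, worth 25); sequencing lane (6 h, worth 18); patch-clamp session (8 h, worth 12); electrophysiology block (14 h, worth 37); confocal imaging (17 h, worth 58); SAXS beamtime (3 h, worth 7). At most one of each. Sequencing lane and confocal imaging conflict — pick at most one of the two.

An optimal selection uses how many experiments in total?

2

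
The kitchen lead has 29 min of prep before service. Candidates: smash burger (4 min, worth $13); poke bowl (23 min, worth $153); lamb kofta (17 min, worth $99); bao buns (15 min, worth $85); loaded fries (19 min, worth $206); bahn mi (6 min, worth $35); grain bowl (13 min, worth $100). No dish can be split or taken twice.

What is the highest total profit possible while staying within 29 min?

254

Smash burger + loaded fries + bahn mi uses 29 of the 29 min and totals 254.
Runner-up loaded fries + bahn mi tops out at 241.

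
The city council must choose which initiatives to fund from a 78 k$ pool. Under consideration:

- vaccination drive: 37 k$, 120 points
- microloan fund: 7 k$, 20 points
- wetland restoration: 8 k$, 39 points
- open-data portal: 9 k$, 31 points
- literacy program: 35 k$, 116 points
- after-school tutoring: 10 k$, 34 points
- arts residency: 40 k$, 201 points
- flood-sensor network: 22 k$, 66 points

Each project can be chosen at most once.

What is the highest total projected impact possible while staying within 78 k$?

Density check — arts residency 5.03, wetland restoration 4.88, open-data portal 3.44 are the best per k$.
Taking the top-ratio projects first gives microloan fund + wetland restoration + open-data portal + after-school tutoring + arts residency for 325 (74 k$).
Replace open-data portal and after-school tutoring with flood-sensor network: the trade gains 1 net, giving 326 at 77 k$.
Runner-up microloan fund + wetland restoration + open-data portal + after-school tutoring + arts residency tops out at 325.

326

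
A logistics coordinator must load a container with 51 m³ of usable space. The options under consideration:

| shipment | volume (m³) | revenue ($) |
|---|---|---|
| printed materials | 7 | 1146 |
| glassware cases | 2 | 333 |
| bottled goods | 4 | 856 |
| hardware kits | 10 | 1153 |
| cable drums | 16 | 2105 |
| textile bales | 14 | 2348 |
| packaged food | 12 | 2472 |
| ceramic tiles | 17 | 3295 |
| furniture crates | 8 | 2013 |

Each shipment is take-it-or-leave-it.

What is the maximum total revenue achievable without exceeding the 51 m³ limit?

Greedy by ratio would take printed materials + glassware cases + bottled goods + packaged food + ceramic tiles + furniture crates: 50 m³ used, total 10115.
Replace printed materials and glassware cases and bottled goods with textile bales: the trade gains 13 net, giving 10128 at 51 m³.
Runner-up printed materials + glassware cases + bottled goods + packaged food + ceramic tiles + furniture crates tops out at 10115.

10128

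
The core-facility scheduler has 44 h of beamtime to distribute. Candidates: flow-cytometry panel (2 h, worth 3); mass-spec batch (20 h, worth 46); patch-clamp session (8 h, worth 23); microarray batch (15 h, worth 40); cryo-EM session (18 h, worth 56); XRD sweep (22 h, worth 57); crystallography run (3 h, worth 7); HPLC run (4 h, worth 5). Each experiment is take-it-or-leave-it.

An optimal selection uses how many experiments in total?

Best achievable expected citations is 126.
patch-clamp session + microarray batch + cryo-EM session + crystallography run hits 126 at 44 h.
All optima have 4 experiments.

4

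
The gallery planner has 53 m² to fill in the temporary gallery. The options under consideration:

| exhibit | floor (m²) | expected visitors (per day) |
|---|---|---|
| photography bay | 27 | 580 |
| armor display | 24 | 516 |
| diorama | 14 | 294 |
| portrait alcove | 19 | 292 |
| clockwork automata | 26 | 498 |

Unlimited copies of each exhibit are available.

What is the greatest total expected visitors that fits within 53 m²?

1104

By expected visitors per m²: armor display 21.50, photography bay 21.48, diorama 21.00 lead.
A density-first pass picks 2×armor display — 1032 at 48 m².
Replace armor display with 2×diorama: the trade gains 72 net, giving 1104 at 52 m².
That's the maximum — no swap from here does better than 1104.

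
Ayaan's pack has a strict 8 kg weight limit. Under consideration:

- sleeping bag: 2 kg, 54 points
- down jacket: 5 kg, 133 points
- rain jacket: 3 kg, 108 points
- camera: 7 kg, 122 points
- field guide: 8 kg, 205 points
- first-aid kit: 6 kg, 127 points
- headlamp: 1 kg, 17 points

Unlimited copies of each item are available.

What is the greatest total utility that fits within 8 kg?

Best packing: sleeping bag + 2×rain jacket — 8 kg, 270 total.
Every other selection either busts 8 kg or fails to beat 270.

270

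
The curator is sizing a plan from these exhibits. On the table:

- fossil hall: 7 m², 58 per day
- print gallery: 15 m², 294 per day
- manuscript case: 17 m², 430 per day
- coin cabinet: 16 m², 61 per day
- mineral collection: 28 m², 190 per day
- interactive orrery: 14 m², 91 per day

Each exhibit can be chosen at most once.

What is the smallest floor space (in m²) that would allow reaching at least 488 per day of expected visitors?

24

Minimise m² subject to total expected visitors ≥ 488.
fossil hall + manuscript case reaches 488 using 24 m².
No combination under 24 m² hits 488.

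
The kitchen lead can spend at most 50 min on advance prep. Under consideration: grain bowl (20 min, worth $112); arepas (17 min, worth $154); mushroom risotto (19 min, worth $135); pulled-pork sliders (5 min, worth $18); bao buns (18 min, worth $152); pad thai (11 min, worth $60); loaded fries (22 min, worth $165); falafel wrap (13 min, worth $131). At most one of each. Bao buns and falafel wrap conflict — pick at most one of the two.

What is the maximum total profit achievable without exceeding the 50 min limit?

Arepas + mushroom risotto + falafel wrap uses 49 of the 50 min and totals 420.
Every other selection either busts 50 min or breaks a pairing rule or fails to beat 420.

420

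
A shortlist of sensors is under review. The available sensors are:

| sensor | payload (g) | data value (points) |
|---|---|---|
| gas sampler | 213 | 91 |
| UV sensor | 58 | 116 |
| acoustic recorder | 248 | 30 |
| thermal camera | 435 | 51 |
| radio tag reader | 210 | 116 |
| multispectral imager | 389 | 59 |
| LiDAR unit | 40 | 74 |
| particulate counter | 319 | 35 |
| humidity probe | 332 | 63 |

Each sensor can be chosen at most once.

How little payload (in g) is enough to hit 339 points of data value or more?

521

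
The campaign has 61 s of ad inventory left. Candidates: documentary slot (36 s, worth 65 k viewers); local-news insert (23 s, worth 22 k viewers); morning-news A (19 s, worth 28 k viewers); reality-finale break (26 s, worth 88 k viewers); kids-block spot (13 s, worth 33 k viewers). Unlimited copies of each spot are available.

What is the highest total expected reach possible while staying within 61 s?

Ranking by ratio (expected reach/s): reality-finale break 3.38, kids-block spot 2.54, documentary slot 1.81.
Best packing: 2×reality-finale break — 52 s, 176 total.
Nothing else within 61 s beats 176.

176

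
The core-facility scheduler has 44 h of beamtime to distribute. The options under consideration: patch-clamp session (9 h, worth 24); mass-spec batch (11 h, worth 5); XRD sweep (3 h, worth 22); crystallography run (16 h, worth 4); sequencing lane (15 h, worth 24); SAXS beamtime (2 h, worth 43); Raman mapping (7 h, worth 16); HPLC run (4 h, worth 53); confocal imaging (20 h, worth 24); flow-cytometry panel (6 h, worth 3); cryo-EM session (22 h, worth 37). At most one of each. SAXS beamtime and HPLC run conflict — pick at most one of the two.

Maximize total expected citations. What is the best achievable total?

Ranking by ratio (expected citations/h): SAXS beamtime 21.50, HPLC run 13.25, XRD sweep 7.33.
Best packing: patch-clamp session + XRD sweep + sequencing lane + Raman mapping + HPLC run + flow-cytometry panel — 44 h, 142 total.
Every other selection either busts 44 h or breaks a pairing rule or fails to beat 142.

142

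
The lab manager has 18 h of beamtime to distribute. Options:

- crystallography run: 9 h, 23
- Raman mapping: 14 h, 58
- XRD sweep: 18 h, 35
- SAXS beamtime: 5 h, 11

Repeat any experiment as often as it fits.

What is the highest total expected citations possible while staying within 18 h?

58

Density check — Raman mapping 4.14, crystallography run 2.56, SAXS beamtime 2.20, XRD sweep 1.94 are the best per h.
The ratio ordering already packs tightly: Raman mapping, 14 h, 58.
The spare 4 h is too small for any remaining experiment, and no exchange beats 58.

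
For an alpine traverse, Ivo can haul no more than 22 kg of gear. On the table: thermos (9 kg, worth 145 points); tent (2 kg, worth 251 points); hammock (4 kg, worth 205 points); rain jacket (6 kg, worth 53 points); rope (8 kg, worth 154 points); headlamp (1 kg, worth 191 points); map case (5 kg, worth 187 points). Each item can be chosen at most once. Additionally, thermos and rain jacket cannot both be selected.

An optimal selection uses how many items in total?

5

Optimal total is 988.
tent + hammock + rope + headlamp + map case hits 988 at 20 kg.
All optima have 5 items.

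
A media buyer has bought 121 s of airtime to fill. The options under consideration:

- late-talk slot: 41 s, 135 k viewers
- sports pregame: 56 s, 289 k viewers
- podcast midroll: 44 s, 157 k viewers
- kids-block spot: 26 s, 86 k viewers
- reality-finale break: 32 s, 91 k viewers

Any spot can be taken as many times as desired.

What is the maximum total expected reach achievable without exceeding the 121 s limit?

The ratio ordering already packs tightly: 2×sports pregame, 112 s, 578.
The spare 9 s is too small for any remaining spot, and no exchange beats 578.

578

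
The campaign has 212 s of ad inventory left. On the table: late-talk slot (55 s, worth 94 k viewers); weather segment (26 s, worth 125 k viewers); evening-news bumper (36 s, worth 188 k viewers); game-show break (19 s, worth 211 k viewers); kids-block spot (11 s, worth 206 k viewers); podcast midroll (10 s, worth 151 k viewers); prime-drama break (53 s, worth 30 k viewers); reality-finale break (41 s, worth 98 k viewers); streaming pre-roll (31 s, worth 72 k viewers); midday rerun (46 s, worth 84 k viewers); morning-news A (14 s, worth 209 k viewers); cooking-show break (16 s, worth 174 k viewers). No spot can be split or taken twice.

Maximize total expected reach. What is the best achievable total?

Density check — kids-block spot 18.73, podcast midroll 15.10, morning-news A 14.93, game-show break 11.11 are the best per s.
Weather segment + evening-news bumper + game-show break + kids-block spot + podcast midroll + reality-finale break + streaming pre-roll + morning-news A + cooking-show break uses 204 of the 212 s and totals 1434.
Runner-up weather segment + evening-news bumper + game-show break + kids-block spot + podcast midroll + streaming pre-roll + midday rerun + morning-news A + cooking-show break tops out at 1420.

1434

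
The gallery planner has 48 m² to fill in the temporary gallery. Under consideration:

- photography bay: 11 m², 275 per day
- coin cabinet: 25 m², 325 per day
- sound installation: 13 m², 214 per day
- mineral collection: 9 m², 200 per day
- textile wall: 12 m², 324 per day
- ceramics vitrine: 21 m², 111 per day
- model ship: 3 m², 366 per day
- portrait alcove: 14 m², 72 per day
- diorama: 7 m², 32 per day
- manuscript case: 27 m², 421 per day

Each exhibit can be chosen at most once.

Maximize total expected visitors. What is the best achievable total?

1379

Best packing: photography bay + sound installation + mineral collection + textile wall + model ship — 48 m², 1379 total.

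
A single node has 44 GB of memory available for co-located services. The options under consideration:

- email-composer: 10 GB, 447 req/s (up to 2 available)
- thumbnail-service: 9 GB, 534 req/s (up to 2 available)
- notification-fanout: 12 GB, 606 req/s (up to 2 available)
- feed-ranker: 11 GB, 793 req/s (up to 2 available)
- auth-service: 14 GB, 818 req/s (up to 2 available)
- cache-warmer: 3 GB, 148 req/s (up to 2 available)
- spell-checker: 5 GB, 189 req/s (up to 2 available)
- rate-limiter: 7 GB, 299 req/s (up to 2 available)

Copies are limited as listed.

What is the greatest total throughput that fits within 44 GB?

2802

Taking 2×thumbnail-service + 2×feed-ranker + cache-warmer: 43 GB used, 2802 in throughput.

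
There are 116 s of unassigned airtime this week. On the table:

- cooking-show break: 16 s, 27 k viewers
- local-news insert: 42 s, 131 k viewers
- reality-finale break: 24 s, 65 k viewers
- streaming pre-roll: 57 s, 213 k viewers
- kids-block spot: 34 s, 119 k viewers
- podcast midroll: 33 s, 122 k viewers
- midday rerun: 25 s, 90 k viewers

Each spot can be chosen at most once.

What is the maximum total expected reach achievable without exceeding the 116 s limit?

425

Taking streaming pre-roll + podcast midroll + midday rerun: 115 s used, 425 in expected reach.
No other feasible combination exceeds 425.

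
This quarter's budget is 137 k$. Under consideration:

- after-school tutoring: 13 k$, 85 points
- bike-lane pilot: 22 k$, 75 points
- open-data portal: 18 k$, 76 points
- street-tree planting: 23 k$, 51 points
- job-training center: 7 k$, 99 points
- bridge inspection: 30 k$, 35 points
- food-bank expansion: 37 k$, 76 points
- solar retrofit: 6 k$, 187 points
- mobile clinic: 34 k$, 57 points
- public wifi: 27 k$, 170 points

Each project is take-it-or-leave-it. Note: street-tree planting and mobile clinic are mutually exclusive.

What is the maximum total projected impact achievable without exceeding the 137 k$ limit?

A density-first pass picks after-school tutoring + bike-lane pilot + open-data portal + street-tree planting + job-training center + solar retrofit + public wifi — 743 at 116 k$.
Replace street-tree planting with food-bank expansion: the trade gains 25 net, giving 768 at 130 k$.
Runner-up after-school tutoring + bike-lane pilot + open-data portal + job-training center + solar retrofit + mobile clinic + public wifi tops out at 749.

768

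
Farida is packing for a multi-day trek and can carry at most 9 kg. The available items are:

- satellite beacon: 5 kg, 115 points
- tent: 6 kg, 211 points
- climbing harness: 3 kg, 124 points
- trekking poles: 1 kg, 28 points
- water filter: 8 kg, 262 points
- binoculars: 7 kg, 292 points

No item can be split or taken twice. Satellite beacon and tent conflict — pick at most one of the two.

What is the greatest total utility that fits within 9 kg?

335

Filling by ratio: trekking poles + binoculars for 320, with 1 kg left unused.
The 8 kg tied up in trekking poles and binoculars is better spent on tent + climbing harness — total rises to 335 (9 kg).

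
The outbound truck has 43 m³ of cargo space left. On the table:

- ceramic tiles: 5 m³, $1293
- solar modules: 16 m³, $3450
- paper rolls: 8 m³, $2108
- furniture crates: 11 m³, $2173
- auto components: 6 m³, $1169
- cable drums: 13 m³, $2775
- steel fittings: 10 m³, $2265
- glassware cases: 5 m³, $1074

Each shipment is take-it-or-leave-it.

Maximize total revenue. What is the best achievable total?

Density check — paper rolls 263.50, ceramic tiles 258.60, steel fittings 226.50, solar modules 215.62 are the best per m³.
Filling by ratio: ceramic tiles + solar modules + paper rolls + steel fittings for 9116, with 4 m³ left unused.
The 10 m³ tied up in steel fittings is better spent on cable drums — total rises to 9626 (42 m³).
That's the maximum — no swap from here does better than 9626.

9626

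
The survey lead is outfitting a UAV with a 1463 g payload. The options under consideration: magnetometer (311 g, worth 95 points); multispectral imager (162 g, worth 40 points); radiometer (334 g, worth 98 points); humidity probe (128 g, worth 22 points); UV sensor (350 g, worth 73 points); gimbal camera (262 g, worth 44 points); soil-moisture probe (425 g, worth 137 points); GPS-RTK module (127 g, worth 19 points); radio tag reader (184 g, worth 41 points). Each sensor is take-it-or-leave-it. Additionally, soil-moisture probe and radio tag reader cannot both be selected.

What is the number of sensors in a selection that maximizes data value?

4

The maximum data value within 1463 g is 403.
One optimal bundle: magnetometer + radiometer + UV sensor + soil-moisture probe (1420 g).
Every optimal selection uses 4 sensors.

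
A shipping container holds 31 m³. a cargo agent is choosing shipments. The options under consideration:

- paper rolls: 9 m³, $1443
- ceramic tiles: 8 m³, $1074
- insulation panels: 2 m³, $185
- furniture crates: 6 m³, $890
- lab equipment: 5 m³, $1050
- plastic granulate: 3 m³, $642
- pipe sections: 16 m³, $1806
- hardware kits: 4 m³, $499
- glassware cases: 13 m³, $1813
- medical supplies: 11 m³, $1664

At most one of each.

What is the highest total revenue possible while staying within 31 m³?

Density check — plastic granulate 214.00, lab equipment 210.00, paper rolls 160.33, medical supplies 151.27 are the best per m³.
Greedy by ratio would take paper rolls + insulation panels + lab equipment + plastic granulate + medical supplies: 30 m³ used, total 4984.
Replace insulation panels and medical supplies with ceramic tiles + furniture crates: the trade gains 115 net, giving 5099 at 31 m³.
An exhaustive check of the 1024 subsets confirms 5099.

5099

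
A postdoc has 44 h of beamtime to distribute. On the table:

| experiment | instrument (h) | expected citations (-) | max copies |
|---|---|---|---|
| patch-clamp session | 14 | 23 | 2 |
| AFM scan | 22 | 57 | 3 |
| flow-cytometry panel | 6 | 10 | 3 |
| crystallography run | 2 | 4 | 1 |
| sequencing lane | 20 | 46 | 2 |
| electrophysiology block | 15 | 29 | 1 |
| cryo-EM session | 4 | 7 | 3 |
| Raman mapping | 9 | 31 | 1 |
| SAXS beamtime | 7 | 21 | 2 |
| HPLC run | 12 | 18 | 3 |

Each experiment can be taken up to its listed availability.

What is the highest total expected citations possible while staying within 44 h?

120

Density check — Raman mapping 3.44, SAXS beamtime 3.00, AFM scan 2.59, sequencing lane 2.30 are the best per h.
The ratio heuristic lands on sequencing lane + Raman mapping + 2×SAXS beamtime (119) but leaves 1 h idle.
But AFM scan + crystallography run + cryo-EM session + Raman mapping + SAXS beamtime fits in 44 h and reaches 120.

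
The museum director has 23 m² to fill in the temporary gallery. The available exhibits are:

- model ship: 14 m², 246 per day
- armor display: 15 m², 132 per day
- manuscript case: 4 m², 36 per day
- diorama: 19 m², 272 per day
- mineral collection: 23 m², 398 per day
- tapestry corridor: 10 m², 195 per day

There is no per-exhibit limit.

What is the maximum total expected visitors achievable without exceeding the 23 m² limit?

398

The ratio heuristic lands on 2×tapestry corridor (390) but leaves 3 m² idle.
The 20 m² tied up in 2×tapestry corridor is better spent on mineral collection — total rises to 398 (23 m²).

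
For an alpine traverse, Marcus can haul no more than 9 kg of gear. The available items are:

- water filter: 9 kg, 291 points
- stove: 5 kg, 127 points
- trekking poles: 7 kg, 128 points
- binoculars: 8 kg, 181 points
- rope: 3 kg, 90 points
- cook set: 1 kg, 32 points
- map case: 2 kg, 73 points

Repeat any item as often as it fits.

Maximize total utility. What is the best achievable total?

Ranking by ratio (utility/kg): map case 36.50, water filter 32.33, cook set 32.00.
Taking cook set + 4×map case: 9 kg used, 324 in utility.
Nothing else within 9 kg beats 324.

324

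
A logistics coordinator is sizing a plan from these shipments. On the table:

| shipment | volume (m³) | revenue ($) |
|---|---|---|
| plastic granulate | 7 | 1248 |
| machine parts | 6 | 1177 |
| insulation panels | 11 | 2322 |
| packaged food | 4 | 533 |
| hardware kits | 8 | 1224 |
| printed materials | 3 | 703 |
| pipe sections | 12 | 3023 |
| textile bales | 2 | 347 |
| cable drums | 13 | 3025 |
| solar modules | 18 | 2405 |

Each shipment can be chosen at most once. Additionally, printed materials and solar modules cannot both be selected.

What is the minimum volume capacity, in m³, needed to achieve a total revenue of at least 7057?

Look for the lowest-volume combination reaching 7057.
Taking printed materials + pipe sections + textile bales + cable drums gives 7098 (≥ 7057) for 30 m³.
Below 30 m³ the best achievable stays under 7057.

30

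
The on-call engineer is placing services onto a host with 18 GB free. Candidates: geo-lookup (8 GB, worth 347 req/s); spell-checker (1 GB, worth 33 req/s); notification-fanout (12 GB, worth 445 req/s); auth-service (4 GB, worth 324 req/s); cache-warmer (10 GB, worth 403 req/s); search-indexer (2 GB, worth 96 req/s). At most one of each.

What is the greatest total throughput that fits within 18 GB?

865

Ranking by ratio (throughput/GB): auth-service 81.00, search-indexer 48.00, geo-lookup 43.38, cache-warmer 40.30.
The ratio heuristic lands on geo-lookup + spell-checker + auth-service + search-indexer (800) but leaves 3 GB idle.
The 9 GB tied up in geo-lookup and spell-checker is better spent on notification-fanout — total rises to 865 (18 GB).
Next best is spell-checker + auth-service + cache-warmer + search-indexer at 856 (17 GB) — short by 9.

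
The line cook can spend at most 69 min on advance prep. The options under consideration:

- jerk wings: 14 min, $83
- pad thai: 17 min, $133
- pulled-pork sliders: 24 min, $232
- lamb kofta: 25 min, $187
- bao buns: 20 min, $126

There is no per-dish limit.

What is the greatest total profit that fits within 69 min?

597

Taking pad thai + 2×pulled-pork sliders: 65 min used, 597 in profit.
Every other selection either busts 69 min or fails to beat 597.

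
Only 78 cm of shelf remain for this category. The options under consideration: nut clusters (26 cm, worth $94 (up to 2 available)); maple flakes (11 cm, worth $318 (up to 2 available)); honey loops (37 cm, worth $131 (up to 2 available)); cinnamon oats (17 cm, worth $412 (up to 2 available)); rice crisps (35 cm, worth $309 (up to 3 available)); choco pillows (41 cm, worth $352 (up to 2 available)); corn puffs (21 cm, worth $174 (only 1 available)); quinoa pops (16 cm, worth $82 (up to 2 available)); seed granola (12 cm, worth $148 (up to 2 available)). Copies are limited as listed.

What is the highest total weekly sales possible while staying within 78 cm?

1634

A density-first pass picks 2×maple flakes + 2×cinnamon oats + seed granola — 1608 at 68 cm.
Dropping seed granola frees 12 cm; slotting in corn puffs (21 cm) lifts the total to 1634 at 77 cm.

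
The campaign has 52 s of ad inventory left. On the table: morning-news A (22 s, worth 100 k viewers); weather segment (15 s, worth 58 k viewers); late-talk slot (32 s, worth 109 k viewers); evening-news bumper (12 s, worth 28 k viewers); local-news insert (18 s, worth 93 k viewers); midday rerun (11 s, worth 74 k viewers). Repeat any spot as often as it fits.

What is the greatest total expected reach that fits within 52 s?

315

Filling by ratio: 4×midday rerun for 296, with 8 s left unused.
The 11 s tied up in midday rerun is better spent on local-news insert — total rises to 315 (51 s).
No other feasible combination exceeds 315.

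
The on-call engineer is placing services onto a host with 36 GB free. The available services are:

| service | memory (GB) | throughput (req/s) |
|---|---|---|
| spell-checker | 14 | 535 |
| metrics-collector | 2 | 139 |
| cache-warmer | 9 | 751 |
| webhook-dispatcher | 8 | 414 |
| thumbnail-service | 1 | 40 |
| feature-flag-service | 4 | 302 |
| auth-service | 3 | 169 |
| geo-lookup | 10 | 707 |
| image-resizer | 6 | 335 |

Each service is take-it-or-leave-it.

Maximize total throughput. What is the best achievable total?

A density-first pass picks metrics-collector + cache-warmer + thumbnail-service + feature-flag-service + auth-service + geo-lookup + image-resizer — 2443 at 35 GB.
Replace thumbnail-service and image-resizer with webhook-dispatcher: the trade gains 39 net, giving 2482 at 36 GB.
Next best is metrics-collector + cache-warmer + thumbnail-service + feature-flag-service + auth-service + geo-lookup + image-resizer at 2443 (35 GB) — short by 39.

2482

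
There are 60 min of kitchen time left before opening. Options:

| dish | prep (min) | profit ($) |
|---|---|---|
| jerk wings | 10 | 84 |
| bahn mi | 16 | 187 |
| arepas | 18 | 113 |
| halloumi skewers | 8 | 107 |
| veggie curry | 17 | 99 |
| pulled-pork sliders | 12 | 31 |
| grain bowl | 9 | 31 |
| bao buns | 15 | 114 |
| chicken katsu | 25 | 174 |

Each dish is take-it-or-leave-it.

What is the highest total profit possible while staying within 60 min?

552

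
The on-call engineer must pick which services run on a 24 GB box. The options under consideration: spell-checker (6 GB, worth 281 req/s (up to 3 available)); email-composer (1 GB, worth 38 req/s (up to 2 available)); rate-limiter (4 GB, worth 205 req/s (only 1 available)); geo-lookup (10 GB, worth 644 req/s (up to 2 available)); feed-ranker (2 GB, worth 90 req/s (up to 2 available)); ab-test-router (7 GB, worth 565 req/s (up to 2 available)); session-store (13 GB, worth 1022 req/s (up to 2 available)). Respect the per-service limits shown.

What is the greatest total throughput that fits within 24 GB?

A density-first pass picks geo-lookup + 2×ab-test-router — 1774 at 24 GB.
Dropping geo-lookup and ab-test-router frees 17 GB; slotting in rate-limiter + session-store (17 GB) lifts the total to 1792 at 24 GB.
No other feasible combination exceeds 1792.

1792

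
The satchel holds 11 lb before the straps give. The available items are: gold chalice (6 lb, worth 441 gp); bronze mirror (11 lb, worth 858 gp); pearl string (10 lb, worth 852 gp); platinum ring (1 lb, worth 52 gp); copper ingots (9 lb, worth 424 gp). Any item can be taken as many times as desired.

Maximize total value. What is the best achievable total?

904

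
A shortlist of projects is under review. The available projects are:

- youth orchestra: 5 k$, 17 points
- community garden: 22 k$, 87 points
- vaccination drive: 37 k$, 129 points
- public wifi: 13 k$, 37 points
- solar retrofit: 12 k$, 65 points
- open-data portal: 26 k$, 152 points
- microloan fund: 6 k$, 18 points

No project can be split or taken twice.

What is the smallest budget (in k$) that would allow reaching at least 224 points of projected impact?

43

Look for the lowest-budget combination reaching 224.
youth orchestra + solar retrofit + open-data portal reaches 234 using 43 k$.
Any bundle with less than 43 k$ falls short of 224.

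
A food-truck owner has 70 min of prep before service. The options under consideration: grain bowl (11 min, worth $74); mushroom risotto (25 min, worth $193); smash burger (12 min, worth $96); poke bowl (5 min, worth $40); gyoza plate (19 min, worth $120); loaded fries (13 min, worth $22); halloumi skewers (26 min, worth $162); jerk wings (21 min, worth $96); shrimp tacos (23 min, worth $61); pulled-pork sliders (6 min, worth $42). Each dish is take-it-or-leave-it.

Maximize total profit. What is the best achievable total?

493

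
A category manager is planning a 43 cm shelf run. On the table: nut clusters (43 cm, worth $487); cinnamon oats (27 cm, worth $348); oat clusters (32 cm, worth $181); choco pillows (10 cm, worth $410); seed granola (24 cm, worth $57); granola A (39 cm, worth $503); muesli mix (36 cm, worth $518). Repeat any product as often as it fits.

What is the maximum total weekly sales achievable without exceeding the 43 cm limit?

By weekly sales per cm: choco pillows 41.00, muesli mix 14.39, granola A 12.90, cinnamon oats 12.89 lead.
Best packing: 4×choco pillows — 40 cm, 1640 total.

1640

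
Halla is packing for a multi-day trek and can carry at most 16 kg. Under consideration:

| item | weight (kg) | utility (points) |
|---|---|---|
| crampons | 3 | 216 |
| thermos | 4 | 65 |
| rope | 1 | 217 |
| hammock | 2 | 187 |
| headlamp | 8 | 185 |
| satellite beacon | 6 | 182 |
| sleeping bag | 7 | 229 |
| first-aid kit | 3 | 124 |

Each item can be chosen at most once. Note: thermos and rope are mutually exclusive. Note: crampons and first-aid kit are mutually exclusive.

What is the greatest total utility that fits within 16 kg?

849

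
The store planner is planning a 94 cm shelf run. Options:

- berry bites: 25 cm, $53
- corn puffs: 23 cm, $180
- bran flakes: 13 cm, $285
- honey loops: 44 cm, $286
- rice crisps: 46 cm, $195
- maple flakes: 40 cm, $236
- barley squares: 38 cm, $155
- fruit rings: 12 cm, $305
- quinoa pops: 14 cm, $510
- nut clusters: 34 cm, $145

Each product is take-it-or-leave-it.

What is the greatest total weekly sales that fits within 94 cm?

1386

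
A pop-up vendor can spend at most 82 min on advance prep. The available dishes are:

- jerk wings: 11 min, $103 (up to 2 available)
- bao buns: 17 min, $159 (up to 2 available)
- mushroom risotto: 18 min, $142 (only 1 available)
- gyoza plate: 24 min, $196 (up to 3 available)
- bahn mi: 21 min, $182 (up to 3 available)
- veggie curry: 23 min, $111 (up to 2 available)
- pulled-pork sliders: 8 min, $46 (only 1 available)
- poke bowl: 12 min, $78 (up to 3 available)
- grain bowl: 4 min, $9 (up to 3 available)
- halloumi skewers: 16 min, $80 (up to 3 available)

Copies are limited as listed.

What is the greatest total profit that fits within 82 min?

A density-first pass picks 2×jerk wings + 2×bao buns + bahn mi + grain bowl — 715 at 81 min.
The 21 min tied up in bao buns and grain bowl is better spent on bahn mi — total rises to 729 (81 min).

729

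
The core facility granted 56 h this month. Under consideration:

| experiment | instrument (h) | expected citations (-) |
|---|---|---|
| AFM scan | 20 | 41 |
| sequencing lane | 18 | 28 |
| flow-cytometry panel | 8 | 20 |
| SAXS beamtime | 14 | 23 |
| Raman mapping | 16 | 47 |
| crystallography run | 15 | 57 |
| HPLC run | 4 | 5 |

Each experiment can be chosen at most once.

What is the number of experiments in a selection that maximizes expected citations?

The maximum expected citations within 56 h is 150.
AFM scan + Raman mapping + crystallography run + HPLC run hits 150 at 55 h.
Every optimal selection uses 4 experiments.

4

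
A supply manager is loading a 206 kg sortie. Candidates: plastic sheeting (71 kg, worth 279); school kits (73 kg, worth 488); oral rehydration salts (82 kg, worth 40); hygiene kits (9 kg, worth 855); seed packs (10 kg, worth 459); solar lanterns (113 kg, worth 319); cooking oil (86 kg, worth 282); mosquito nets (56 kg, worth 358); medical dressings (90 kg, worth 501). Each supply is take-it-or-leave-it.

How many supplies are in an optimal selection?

4

The maximum people served within 206 kg is 2303.
For example school kits + hygiene kits + seed packs + medical dressings achieves it, using 182 kg.
Every optimal selection uses 4 supplies.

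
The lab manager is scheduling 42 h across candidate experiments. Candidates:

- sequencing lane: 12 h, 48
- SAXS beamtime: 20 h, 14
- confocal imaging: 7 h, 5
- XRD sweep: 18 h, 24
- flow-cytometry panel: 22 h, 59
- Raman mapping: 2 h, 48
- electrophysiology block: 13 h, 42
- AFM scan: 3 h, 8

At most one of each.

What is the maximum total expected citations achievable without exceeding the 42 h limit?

163

A density-first pass picks sequencing lane + confocal imaging + Raman mapping + electrophysiology block + AFM scan — 151 at 37 h.
Dropping confocal imaging and electrophysiology block frees 20 h; slotting in flow-cytometry panel (22 h) lifts the total to 163 at 39 h.
Every other selection either busts 42 h or fails to beat 163.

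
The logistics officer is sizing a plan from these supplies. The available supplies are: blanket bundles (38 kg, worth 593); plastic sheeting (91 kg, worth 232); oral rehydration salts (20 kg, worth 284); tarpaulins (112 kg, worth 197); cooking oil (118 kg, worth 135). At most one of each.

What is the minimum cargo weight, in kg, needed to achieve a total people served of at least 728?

58

Minimise kg subject to total people served ≥ 728.
blanket bundles + oral rehydration salts: 877 people served at 58 kg.
Below 58 kg the best achievable stays under 728.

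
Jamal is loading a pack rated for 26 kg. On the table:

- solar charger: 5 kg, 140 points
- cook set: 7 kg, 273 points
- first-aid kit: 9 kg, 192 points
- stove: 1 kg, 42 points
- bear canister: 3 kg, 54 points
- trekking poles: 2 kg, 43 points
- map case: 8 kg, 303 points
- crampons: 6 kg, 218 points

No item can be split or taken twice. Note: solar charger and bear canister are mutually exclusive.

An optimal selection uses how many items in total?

Optimal total is 934.
One optimal bundle: solar charger + cook set + map case + crampons (26 kg).
Every optimal selection uses 4 items.

4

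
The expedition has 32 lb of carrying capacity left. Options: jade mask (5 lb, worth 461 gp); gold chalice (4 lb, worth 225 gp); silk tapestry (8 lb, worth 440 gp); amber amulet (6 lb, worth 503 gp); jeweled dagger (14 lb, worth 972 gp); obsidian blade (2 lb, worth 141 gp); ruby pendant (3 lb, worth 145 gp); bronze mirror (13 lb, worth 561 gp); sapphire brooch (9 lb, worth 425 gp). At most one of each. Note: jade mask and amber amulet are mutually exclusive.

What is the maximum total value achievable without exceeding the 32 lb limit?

Best packing: jade mask + silk tapestry + jeweled dagger + obsidian blade + ruby pendant — 32 lb, 2159 total.
Runner-up gold chalice + silk tapestry + amber amulet + jeweled dagger tops out at 2140.

2159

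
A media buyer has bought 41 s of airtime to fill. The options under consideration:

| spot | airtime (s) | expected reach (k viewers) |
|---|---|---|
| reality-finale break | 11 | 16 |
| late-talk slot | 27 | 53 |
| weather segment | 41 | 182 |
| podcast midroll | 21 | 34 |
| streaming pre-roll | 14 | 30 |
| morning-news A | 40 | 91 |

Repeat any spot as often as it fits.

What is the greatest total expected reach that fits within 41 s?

182

By expected reach per s: weather segment 4.44, morning-news A 2.27, streaming pre-roll 2.14, late-talk slot 1.96 lead.
The ratio ordering already packs tightly: weather segment, 41 s, 182.
Nothing else within 41 s beats 182.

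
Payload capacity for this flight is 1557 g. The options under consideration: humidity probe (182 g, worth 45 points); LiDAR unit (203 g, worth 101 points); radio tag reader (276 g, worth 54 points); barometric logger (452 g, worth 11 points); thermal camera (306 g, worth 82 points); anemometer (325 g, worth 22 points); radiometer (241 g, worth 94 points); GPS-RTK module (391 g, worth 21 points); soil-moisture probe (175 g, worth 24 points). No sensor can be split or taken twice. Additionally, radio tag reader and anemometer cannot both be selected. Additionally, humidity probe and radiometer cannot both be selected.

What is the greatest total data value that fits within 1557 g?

By data value per g: LiDAR unit 0.50, radiometer 0.39, thermal camera 0.27, humidity probe 0.25 lead.
Best packing: LiDAR unit + radio tag reader + thermal camera + radiometer + soil-moisture probe — 1201 g, 355 total.
Runner-up LiDAR unit + radio tag reader + thermal camera + radiometer + GPS-RTK module tops out at 352.

355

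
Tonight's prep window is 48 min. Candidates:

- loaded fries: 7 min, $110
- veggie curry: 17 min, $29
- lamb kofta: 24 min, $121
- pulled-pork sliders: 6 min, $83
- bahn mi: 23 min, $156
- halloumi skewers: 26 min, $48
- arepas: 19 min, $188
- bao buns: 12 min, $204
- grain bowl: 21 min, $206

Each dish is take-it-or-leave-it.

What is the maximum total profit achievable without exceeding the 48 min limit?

The ratio heuristic lands on loaded fries + pulled-pork sliders + arepas + bao buns (585) but leaves 4 min idle.
Dropping arepas frees 19 min; slotting in grain bowl (21 min) lifts the total to 603 at 46 min.
The closest alternative, loaded fries + pulled-pork sliders + arepas + bao buns, reaches only 585.

603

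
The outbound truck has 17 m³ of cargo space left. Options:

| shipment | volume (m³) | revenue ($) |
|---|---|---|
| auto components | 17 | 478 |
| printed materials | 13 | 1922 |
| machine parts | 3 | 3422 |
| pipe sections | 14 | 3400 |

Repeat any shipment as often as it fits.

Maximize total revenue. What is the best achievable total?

Taking 5×machine parts: 15 m³ used, 17110 in revenue.
Nothing else within 17 m³ beats 17110.

17110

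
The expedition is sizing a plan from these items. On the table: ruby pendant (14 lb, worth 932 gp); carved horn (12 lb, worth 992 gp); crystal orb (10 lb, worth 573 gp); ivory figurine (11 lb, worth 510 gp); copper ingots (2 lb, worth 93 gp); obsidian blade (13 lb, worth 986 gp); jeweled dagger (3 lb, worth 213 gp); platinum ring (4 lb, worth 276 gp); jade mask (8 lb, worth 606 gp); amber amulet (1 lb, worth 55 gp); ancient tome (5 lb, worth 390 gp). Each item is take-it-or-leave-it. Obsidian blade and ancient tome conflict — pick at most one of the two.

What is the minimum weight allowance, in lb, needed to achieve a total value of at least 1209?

Minimise lb subject to total value ≥ 1209.
carved horn + platinum ring reaches 1268 using 16 lb.
Any bundle with less than 16 lb falls short of 1209.

16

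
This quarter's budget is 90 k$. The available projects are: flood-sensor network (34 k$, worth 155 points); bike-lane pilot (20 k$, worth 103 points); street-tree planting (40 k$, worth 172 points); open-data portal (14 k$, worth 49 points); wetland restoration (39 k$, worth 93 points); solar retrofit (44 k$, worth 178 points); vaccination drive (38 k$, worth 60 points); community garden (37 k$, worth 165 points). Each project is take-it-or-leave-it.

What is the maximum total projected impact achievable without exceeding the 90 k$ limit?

Ranking by ratio (projected impact/k$): bike-lane pilot 5.15, flood-sensor network 4.56, community garden 4.46.
Greedy by ratio would take flood-sensor network + bike-lane pilot + open-data portal: 68 k$ used, total 307.
Replace bike-lane pilot with street-tree planting: the trade gains 69 net, giving 376 at 88 k$.
That's the maximum — no swap from here does better than 376.

376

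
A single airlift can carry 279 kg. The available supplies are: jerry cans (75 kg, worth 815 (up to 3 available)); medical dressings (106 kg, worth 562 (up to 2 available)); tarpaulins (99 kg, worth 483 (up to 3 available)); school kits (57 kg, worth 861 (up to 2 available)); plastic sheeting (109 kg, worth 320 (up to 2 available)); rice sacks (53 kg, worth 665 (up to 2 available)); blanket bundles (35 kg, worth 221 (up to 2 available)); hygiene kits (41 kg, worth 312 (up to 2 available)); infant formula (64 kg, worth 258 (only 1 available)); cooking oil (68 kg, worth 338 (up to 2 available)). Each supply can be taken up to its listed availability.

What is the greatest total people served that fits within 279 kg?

Taking the top-ratio supplies first gives 2×school kits + 2×rice sacks + hygiene kits for 3364 (261 kg).
The 94 kg tied up in rice sacks and hygiene kits is better spent on jerry cans + blanket bundles — total rises to 3423 (277 kg).
That's the maximum — no swap from here does better than 3423.

3423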